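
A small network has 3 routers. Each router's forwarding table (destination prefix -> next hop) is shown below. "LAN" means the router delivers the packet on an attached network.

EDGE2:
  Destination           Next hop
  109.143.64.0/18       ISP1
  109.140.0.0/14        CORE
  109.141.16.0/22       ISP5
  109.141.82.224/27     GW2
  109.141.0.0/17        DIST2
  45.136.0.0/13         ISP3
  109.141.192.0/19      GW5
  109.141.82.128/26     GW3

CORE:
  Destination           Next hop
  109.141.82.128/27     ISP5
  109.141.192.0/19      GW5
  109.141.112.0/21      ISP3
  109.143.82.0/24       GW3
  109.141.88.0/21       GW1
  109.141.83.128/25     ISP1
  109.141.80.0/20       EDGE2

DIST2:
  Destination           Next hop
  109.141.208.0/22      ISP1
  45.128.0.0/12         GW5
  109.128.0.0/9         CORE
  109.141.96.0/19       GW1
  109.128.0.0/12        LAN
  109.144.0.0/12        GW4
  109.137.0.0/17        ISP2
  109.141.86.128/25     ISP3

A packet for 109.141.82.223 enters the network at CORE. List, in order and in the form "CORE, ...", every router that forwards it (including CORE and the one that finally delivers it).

CORE, EDGE2, DIST2

At CORE: longest match for 109.141.82.223 is 109.141.80.0/20 -> EDGE2
At EDGE2: longest match for 109.141.82.223 is 109.141.0.0/17 -> DIST2
At DIST2: longest match for 109.141.82.223 is 109.128.0.0/12 -> LAN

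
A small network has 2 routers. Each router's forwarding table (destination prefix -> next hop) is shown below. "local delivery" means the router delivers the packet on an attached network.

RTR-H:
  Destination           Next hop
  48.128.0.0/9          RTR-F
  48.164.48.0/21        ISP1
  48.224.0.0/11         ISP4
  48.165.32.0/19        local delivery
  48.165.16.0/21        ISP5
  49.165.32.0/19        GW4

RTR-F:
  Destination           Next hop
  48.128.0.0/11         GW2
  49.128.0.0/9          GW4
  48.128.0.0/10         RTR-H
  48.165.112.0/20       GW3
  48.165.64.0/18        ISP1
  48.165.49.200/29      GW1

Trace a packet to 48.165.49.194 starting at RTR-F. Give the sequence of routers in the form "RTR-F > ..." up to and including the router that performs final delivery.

RTR-F > RTR-H

At RTR-F: longest match for 48.165.49.194 is 48.128.0.0/10 -> RTR-H
At RTR-H: longest match for 48.165.49.194 is 48.165.32.0/19 -> local delivery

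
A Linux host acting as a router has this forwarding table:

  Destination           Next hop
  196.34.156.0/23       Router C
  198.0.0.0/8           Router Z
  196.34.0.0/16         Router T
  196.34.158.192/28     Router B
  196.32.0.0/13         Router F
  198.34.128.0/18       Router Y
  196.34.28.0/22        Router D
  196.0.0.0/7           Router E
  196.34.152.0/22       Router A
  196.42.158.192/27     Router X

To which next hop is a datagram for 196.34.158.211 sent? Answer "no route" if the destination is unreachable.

Routes whose prefix contains 196.34.158.211:
  196.0.0.0/7 (196.0.0.0 - 197.255.255.255) -> Router E
  196.32.0.0/13 (196.32.0.0 - 196.39.255.255) -> Router F
  196.34.0.0/16 (196.34.0.0 - 196.34.255.255) -> Router T
More-specific entries that do NOT match:
  196.34.158.192/28 (196.34.158.192 - 196.34.158.207) does not contain 196.34.158.211
  196.42.158.192/27 (196.42.158.192 - 196.42.158.223) does not contain 196.34.158.211
  196.34.156.0/23 (196.34.156.0 - 196.34.157.255) does not contain 196.34.158.211
  196.34.28.0/22 (196.34.28.0 - 196.34.31.255) does not contain 196.34.158.211
  196.34.152.0/22 (196.34.152.0 - 196.34.155.255) does not contain 196.34.158.211
  198.34.128.0/18 (198.34.128.0 - 198.34.191.255) does not contain 196.34.158.211
Longest matching prefix is /16 -> next hop Router T.

Router T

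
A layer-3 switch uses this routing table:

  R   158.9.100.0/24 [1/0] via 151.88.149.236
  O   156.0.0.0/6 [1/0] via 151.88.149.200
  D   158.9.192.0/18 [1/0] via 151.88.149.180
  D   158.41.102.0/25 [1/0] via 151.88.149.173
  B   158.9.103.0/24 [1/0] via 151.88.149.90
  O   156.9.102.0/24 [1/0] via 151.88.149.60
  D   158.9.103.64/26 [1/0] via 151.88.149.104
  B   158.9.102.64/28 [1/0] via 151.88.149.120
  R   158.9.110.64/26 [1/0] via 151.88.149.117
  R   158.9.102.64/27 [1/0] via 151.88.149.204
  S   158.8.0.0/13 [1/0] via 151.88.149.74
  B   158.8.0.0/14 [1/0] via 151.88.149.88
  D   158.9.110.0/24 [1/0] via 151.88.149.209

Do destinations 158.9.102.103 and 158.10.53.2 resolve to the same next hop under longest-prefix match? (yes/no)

yes

158.9.102.103: longest match 158.8.0.0/14 -> 151.88.149.88
158.10.53.2: longest match 158.8.0.0/14 -> 151.88.149.88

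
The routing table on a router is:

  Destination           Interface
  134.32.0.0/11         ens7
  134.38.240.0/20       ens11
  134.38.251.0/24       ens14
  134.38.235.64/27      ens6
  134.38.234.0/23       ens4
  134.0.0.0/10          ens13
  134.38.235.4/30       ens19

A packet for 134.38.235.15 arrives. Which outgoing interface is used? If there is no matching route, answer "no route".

ens4

Routes whose prefix contains 134.38.235.15:
  134.0.0.0/10 (134.0.0.0 - 134.63.255.255) -> ens13
  134.32.0.0/11 (134.32.0.0 - 134.63.255.255) -> ens7
  134.38.234.0/23 (134.38.234.0 - 134.38.235.255) -> ens4
More-specific entries that do NOT match:
  134.38.235.4/30 (134.38.235.4 - 134.38.235.7) does not contain 134.38.235.15
  134.38.235.64/27 (134.38.235.64 - 134.38.235.95) does not contain 134.38.235.15
  134.38.251.0/24 (134.38.251.0 - 134.38.251.255) does not contain 134.38.235.15
Longest matching prefix is /23 -> interface ens4.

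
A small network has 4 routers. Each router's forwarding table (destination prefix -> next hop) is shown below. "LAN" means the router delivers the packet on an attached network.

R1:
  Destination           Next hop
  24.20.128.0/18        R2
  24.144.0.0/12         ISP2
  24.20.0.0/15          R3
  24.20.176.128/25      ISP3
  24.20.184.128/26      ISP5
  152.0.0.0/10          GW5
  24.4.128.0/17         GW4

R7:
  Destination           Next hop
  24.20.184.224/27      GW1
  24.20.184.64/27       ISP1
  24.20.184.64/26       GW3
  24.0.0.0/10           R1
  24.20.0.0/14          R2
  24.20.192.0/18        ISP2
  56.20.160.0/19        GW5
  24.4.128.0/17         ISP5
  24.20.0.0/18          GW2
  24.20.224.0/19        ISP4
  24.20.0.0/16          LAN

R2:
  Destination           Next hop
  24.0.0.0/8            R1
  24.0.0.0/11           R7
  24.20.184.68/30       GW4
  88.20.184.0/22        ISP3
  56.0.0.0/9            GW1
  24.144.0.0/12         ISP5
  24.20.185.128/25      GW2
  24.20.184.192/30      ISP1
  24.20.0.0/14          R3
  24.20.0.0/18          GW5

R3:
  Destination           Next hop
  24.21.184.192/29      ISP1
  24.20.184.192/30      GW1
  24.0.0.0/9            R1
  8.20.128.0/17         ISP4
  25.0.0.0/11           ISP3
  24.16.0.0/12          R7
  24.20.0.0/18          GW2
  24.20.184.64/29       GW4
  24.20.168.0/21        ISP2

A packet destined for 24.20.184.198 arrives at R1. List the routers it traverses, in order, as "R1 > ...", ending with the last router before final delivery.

At R1: longest match for 24.20.184.198 is 24.20.128.0/18 -> R2
At R2: longest match for 24.20.184.198 is 24.20.0.0/14 -> R3
At R3: longest match for 24.20.184.198 is 24.16.0.0/12 -> R7
At R7: longest match for 24.20.184.198 is 24.20.0.0/16 -> LAN

R1 > R2 > R3 > R7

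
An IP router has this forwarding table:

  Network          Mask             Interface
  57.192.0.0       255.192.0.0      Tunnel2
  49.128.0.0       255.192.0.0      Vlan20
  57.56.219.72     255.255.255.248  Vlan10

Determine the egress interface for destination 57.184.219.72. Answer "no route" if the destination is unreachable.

no route

No entry's prefix contains 57.184.219.72; there is no default route.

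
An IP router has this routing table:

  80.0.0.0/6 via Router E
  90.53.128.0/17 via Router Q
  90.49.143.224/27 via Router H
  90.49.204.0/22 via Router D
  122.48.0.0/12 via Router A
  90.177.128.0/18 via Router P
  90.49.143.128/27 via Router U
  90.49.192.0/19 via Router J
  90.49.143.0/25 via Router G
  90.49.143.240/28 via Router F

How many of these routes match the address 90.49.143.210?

0

No listed prefix contains 90.49.143.210.
Total matching entries: 0.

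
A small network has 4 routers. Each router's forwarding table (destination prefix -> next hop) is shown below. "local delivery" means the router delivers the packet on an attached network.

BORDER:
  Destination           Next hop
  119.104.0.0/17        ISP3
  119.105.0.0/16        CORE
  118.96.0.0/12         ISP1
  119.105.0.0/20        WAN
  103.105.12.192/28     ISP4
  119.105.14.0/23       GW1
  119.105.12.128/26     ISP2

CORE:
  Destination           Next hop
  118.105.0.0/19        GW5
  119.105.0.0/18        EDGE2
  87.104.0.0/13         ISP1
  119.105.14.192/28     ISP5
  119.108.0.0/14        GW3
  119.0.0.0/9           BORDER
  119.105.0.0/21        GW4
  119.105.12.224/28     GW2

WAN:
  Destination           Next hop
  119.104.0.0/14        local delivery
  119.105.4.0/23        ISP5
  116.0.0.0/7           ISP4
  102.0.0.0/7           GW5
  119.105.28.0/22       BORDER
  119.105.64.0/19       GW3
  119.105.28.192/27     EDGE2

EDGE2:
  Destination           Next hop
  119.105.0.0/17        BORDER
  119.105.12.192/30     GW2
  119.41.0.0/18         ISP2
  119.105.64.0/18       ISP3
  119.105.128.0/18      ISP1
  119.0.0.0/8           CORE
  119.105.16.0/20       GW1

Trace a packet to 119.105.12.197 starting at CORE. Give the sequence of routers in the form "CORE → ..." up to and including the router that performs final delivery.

CORE → EDGE2 → BORDER → WAN

At CORE: longest match for 119.105.12.197 is 119.105.0.0/18 -> EDGE2
At EDGE2: longest match for 119.105.12.197 is 119.105.0.0/17 -> BORDER
At BORDER: longest match for 119.105.12.197 is 119.105.0.0/20 -> WAN
At WAN: longest match for 119.105.12.197 is 119.104.0.0/14 -> local delivery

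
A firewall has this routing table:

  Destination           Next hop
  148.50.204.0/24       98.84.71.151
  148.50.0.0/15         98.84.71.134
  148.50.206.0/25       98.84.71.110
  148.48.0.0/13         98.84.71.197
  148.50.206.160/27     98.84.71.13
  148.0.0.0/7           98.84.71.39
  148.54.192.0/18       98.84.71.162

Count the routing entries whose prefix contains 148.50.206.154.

Prefixes containing 148.50.206.154:
  148.0.0.0/7 (148.0.0.0 - 149.255.255.255)
  148.48.0.0/13 (148.48.0.0 - 148.55.255.255)
  148.50.0.0/15 (148.50.0.0 - 148.51.255.255)
Total matching entries: 3.

3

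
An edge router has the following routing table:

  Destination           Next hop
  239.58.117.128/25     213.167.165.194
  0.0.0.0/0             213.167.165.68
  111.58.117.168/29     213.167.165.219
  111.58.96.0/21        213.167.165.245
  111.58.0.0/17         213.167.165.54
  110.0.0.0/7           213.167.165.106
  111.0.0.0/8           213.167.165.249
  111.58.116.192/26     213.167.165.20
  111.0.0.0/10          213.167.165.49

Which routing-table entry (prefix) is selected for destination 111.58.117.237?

111.58.0.0/17

Entries matching 111.58.117.237:
  0.0.0.0/0 (default, matches everything)
  110.0.0.0/7 (110.0.0.0 - 111.255.255.255)
  111.0.0.0/8 (111.0.0.0 - 111.255.255.255)
  111.0.0.0/10 (111.0.0.0 - 111.63.255.255)
  111.58.0.0/17 (111.58.0.0 - 111.58.127.255)
Most specific is 111.58.0.0/17.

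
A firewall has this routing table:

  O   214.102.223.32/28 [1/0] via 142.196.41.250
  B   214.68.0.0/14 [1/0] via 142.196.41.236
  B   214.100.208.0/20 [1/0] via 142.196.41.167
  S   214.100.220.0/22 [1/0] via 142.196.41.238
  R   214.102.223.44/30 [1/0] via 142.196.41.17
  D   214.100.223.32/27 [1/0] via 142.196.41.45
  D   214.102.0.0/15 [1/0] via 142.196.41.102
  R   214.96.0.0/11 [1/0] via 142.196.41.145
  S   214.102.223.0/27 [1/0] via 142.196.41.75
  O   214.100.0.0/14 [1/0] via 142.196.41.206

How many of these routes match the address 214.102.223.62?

3

Prefixes containing 214.102.223.62:
  214.96.0.0/11 (214.96.0.0 - 214.127.255.255)
  214.100.0.0/14 (214.100.0.0 - 214.103.255.255)
  214.102.0.0/15 (214.102.0.0 - 214.103.255.255)
Total matching entries: 3.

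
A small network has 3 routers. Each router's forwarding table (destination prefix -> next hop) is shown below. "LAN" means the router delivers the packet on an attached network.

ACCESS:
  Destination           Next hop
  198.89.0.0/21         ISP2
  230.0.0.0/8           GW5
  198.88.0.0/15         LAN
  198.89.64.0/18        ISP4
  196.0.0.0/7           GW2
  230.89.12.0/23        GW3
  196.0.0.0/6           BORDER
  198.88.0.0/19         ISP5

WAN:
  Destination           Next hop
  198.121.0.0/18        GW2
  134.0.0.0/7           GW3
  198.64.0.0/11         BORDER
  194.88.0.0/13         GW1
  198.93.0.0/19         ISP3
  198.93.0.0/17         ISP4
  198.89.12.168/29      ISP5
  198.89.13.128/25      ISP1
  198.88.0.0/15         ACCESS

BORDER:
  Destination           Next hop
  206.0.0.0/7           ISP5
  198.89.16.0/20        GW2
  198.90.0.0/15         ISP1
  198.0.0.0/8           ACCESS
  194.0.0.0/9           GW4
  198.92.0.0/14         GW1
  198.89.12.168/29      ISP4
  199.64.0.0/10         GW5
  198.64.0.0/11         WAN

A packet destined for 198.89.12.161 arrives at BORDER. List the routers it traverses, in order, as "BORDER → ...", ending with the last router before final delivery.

At BORDER: longest match for 198.89.12.161 is 198.64.0.0/11 -> WAN
At WAN: longest match for 198.89.12.161 is 198.88.0.0/15 -> ACCESS
At ACCESS: longest match for 198.89.12.161 is 198.88.0.0/15 -> LAN

BORDER → WAN → ACCESS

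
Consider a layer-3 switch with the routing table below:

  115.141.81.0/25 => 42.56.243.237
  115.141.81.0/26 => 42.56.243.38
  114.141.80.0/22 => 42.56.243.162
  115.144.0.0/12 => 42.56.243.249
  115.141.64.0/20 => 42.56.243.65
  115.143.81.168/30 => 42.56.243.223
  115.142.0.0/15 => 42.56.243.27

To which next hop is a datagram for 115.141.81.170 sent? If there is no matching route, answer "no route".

No entry's prefix contains 115.141.81.170; there is no default route.

no route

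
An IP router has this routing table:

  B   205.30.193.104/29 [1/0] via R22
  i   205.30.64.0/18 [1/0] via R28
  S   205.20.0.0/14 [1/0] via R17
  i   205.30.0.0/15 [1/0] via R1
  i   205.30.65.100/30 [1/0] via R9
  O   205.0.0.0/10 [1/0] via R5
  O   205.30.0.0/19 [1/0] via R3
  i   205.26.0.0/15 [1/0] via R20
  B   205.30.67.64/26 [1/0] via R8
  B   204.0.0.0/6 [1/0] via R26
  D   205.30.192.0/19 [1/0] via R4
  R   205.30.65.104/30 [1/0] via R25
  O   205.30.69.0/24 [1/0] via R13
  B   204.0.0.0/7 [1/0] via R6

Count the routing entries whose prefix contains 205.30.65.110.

5

Prefixes containing 205.30.65.110:
  204.0.0.0/6 (204.0.0.0 - 207.255.255.255)
  204.0.0.0/7 (204.0.0.0 - 205.255.255.255)
  205.0.0.0/10 (205.0.0.0 - 205.63.255.255)
  205.30.0.0/15 (205.30.0.0 - 205.31.255.255)
  205.30.64.0/18 (205.30.64.0 - 205.30.127.255)
Total matching entries: 5.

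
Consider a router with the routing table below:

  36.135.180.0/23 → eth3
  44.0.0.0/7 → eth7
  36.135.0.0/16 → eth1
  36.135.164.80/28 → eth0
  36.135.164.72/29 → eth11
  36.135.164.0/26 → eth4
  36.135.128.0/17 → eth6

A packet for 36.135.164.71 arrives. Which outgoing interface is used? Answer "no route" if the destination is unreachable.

Routes whose prefix contains 36.135.164.71:
  36.135.0.0/16 (36.135.0.0 - 36.135.255.255) -> eth1
  36.135.128.0/17 (36.135.128.0 - 36.135.255.255) -> eth6
More-specific entries that do NOT match:
  36.135.164.72/29 (36.135.164.72 - 36.135.164.79) does not contain 36.135.164.71
  36.135.164.80/28 (36.135.164.80 - 36.135.164.95) does not contain 36.135.164.71
  36.135.164.0/26 (36.135.164.0 - 36.135.164.63) does not contain 36.135.164.71
  36.135.180.0/23 (36.135.180.0 - 36.135.181.255) does not contain 36.135.164.71
Longest matching prefix is /17 -> interface eth6.

eth6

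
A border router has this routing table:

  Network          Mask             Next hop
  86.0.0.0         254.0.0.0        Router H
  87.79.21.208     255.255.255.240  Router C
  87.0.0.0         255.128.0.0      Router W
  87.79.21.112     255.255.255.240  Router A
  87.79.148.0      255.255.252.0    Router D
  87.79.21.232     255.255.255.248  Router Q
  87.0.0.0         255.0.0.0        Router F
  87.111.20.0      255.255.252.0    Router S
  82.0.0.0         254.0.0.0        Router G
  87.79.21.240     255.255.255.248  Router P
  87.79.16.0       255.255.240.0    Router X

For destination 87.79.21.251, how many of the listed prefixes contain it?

4

Prefixes containing 87.79.21.251:
  86.0.0.0/7 (86.0.0.0 - 87.255.255.255)
  87.0.0.0/8 (87.0.0.0 - 87.255.255.255)
  87.0.0.0/9 (87.0.0.0 - 87.127.255.255)
  87.79.16.0/20 (87.79.16.0 - 87.79.31.255)
Total matching entries: 4.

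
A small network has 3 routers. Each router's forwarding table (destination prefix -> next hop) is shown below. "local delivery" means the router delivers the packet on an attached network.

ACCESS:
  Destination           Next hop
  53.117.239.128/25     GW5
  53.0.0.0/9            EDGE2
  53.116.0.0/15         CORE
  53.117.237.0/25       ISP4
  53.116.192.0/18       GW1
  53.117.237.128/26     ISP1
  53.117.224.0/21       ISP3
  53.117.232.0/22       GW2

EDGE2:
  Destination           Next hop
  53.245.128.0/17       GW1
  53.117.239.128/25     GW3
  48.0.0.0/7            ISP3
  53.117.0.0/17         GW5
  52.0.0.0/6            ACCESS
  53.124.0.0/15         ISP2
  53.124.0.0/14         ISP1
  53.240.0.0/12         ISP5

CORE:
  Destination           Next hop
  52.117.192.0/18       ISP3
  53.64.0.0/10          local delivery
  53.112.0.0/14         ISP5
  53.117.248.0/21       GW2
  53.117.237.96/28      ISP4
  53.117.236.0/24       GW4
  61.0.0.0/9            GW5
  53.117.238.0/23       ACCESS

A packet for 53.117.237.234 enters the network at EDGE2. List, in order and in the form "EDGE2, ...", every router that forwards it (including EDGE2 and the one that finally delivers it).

At EDGE2: longest match for 53.117.237.234 is 52.0.0.0/6 -> ACCESS
At ACCESS: longest match for 53.117.237.234 is 53.116.0.0/15 -> CORE
At CORE: longest match for 53.117.237.234 is 53.64.0.0/10 -> local delivery

EDGE2, ACCESS, CORE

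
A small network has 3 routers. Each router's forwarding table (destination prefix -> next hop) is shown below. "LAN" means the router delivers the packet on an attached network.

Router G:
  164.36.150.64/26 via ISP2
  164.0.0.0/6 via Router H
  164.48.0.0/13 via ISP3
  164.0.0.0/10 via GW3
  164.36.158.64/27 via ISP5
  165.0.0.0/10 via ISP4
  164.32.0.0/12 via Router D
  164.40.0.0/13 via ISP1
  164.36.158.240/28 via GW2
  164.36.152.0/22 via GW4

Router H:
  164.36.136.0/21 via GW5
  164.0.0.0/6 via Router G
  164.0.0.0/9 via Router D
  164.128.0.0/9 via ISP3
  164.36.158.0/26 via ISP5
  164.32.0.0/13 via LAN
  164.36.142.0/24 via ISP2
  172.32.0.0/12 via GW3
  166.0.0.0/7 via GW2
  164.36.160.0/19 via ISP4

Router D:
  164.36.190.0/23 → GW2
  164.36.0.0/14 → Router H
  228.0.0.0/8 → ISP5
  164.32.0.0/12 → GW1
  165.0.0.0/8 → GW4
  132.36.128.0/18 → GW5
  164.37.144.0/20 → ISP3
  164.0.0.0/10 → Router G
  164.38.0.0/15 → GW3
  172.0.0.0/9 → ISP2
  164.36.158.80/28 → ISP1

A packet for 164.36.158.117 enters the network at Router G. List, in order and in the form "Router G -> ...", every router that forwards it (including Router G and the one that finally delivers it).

At Router G: longest match for 164.36.158.117 is 164.32.0.0/12 -> Router D
At Router D: longest match for 164.36.158.117 is 164.36.0.0/14 -> Router H
At Router H: longest match for 164.36.158.117 is 164.32.0.0/13 -> LAN

Router G -> Router D -> Router H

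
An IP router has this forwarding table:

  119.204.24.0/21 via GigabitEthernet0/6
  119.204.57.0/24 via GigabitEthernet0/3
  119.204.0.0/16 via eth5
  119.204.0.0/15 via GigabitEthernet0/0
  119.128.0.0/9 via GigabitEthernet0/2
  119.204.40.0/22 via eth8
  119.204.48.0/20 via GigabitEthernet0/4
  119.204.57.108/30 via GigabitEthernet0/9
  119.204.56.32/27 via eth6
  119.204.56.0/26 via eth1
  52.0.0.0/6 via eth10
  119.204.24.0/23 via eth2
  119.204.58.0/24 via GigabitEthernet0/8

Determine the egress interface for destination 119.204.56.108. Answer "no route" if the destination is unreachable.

Routes whose prefix contains 119.204.56.108:
  119.128.0.0/9 (119.128.0.0 - 119.255.255.255) -> GigabitEthernet0/2
  119.204.0.0/15 (119.204.0.0 - 119.205.255.255) -> GigabitEthernet0/0
  119.204.0.0/16 (119.204.0.0 - 119.204.255.255) -> eth5
  119.204.48.0/20 (119.204.48.0 - 119.204.63.255) -> GigabitEthernet0/4
More-specific entries that do NOT match:
  119.204.57.108/30 (119.204.57.108 - 119.204.57.111) does not contain 119.204.56.108
  119.204.56.32/27 (119.204.56.32 - 119.204.56.63) does not contain 119.204.56.108
  119.204.56.0/26 (119.204.56.0 - 119.204.56.63) does not contain 119.204.56.108
  119.204.57.0/24 (119.204.57.0 - 119.204.57.255) does not contain 119.204.56.108
  119.204.58.0/24 (119.204.58.0 - 119.204.58.255) does not contain 119.204.56.108
  119.204.24.0/23 (119.204.24.0 - 119.204.25.255) does not contain 119.204.56.108
  119.204.40.0/22 (119.204.40.0 - 119.204.43.255) does not contain 119.204.56.108
  119.204.24.0/21 (119.204.24.0 - 119.204.31.255) does not contain 119.204.56.108
Longest matching prefix is /20 -> interface GigabitEthernet0/4.

GigabitEthernet0/4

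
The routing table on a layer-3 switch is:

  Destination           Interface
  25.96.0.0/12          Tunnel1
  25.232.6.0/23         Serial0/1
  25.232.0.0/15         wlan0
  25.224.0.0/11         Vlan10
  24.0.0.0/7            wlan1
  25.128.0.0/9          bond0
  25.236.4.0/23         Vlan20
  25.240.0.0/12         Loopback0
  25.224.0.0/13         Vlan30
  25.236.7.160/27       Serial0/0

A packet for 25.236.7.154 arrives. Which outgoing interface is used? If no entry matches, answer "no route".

Routes whose prefix contains 25.236.7.154:
  24.0.0.0/7 (24.0.0.0 - 25.255.255.255) -> wlan1
  25.128.0.0/9 (25.128.0.0 - 25.255.255.255) -> bond0
  25.224.0.0/11 (25.224.0.0 - 25.255.255.255) -> Vlan10
More-specific entries that do NOT match:
  25.236.7.160/27 (25.236.7.160 - 25.236.7.191) does not contain 25.236.7.154
  25.232.6.0/23 (25.232.6.0 - 25.232.7.255) does not contain 25.236.7.154
  25.236.4.0/23 (25.236.4.0 - 25.236.5.255) does not contain 25.236.7.154
  25.232.0.0/15 (25.232.0.0 - 25.233.255.255) does not contain 25.236.7.154
  25.224.0.0/13 (25.224.0.0 - 25.231.255.255) does not contain 25.236.7.154
  25.96.0.0/12 (25.96.0.0 - 25.111.255.255) does not contain 25.236.7.154
  25.240.0.0/12 (25.240.0.0 - 25.255.255.255) does not contain 25.236.7.154
Longest matching prefix is /11 -> interface Vlan10.

Vlan10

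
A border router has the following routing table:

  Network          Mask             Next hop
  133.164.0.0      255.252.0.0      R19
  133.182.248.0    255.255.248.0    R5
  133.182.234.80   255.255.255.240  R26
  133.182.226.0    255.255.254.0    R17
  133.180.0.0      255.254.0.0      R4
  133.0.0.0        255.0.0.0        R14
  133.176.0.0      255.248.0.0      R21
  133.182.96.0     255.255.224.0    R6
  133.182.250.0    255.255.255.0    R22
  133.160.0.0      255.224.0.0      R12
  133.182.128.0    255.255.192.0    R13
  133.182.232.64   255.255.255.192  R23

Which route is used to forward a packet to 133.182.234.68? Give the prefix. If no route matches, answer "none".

133.176.0.0/13

Entries matching 133.182.234.68:
  133.0.0.0/8 (133.0.0.0 - 133.255.255.255)
  133.160.0.0/11 (133.160.0.0 - 133.191.255.255)
  133.176.0.0/13 (133.176.0.0 - 133.183.255.255)
Most specific is 133.176.0.0/13.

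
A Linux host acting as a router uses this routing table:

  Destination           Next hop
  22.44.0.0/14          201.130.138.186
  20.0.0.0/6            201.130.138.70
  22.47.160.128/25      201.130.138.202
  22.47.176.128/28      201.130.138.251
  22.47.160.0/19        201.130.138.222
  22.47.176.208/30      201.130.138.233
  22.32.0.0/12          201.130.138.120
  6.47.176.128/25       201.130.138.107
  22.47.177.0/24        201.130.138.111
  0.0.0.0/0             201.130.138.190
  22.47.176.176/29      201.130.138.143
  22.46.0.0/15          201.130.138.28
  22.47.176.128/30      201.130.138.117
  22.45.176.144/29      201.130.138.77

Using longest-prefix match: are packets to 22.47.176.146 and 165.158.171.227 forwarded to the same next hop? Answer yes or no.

no

22.47.176.146: longest match 22.47.160.0/19 -> 201.130.138.222
165.158.171.227: longest match 0.0.0.0/0 -> 201.130.138.190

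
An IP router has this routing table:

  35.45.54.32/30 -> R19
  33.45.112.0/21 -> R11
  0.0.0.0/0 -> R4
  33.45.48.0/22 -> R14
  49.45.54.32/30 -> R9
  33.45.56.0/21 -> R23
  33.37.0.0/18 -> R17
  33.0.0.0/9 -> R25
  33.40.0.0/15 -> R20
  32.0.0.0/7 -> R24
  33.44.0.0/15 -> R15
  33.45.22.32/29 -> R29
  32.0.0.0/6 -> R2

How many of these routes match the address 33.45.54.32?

5

Prefixes containing 33.45.54.32:
  0.0.0.0/0 (default, matches everything)
  32.0.0.0/6 (32.0.0.0 - 35.255.255.255)
  32.0.0.0/7 (32.0.0.0 - 33.255.255.255)
  33.0.0.0/9 (33.0.0.0 - 33.127.255.255)
  33.44.0.0/15 (33.44.0.0 - 33.45.255.255)
Total matching entries: 5.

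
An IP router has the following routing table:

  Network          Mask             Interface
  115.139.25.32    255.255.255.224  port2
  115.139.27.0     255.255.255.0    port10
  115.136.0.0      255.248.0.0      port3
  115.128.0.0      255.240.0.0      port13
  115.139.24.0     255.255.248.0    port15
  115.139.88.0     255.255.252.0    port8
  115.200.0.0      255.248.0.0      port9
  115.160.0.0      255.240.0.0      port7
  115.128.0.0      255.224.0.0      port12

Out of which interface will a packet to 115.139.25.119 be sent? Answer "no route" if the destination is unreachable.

Routes whose prefix contains 115.139.25.119:
  115.128.0.0/11 (115.128.0.0 - 115.159.255.255) -> port12
  115.128.0.0/12 (115.128.0.0 - 115.143.255.255) -> port13
  115.136.0.0/13 (115.136.0.0 - 115.143.255.255) -> port3
  115.139.24.0/21 (115.139.24.0 - 115.139.31.255) -> port15
More-specific entries that do NOT match:
  115.139.25.32/27 (115.139.25.32 - 115.139.25.63) does not contain 115.139.25.119
  115.139.27.0/24 (115.139.27.0 - 115.139.27.255) does not contain 115.139.25.119
  115.139.88.0/22 (115.139.88.0 - 115.139.91.255) does not contain 115.139.25.119
Longest matching prefix is /21 -> interface port15.

port15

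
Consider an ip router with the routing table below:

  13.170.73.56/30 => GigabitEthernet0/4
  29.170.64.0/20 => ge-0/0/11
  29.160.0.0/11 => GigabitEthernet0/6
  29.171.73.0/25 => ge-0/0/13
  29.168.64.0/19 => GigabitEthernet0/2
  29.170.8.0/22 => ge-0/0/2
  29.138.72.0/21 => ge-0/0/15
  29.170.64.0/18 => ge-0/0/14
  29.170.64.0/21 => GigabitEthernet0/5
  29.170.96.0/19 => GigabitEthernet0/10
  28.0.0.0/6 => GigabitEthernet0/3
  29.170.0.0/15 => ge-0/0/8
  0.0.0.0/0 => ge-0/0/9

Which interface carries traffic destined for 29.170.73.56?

Routes whose prefix contains 29.170.73.56:
  0.0.0.0/0 (default, matches everything) -> ge-0/0/9
  28.0.0.0/6 (28.0.0.0 - 31.255.255.255) -> GigabitEthernet0/3
  29.160.0.0/11 (29.160.0.0 - 29.191.255.255) -> GigabitEthernet0/6
  29.170.0.0/15 (29.170.0.0 - 29.171.255.255) -> ge-0/0/8
  29.170.64.0/18 (29.170.64.0 - 29.170.127.255) -> ge-0/0/14
  29.170.64.0/20 (29.170.64.0 - 29.170.79.255) -> ge-0/0/11
More-specific entries that do NOT match:
  13.170.73.56/30 (13.170.73.56 - 13.170.73.59) does not contain 29.170.73.56
  29.171.73.0/25 (29.171.73.0 - 29.171.73.127) does not contain 29.170.73.56
  29.170.8.0/22 (29.170.8.0 - 29.170.11.255) does not contain 29.170.73.56
  29.138.72.0/21 (29.138.72.0 - 29.138.79.255) does not contain 29.170.73.56
  29.170.64.0/21 (29.170.64.0 - 29.170.71.255) does not contain 29.170.73.56
Longest matching prefix is /20 -> interface ge-0/0/11.

ge-0/0/11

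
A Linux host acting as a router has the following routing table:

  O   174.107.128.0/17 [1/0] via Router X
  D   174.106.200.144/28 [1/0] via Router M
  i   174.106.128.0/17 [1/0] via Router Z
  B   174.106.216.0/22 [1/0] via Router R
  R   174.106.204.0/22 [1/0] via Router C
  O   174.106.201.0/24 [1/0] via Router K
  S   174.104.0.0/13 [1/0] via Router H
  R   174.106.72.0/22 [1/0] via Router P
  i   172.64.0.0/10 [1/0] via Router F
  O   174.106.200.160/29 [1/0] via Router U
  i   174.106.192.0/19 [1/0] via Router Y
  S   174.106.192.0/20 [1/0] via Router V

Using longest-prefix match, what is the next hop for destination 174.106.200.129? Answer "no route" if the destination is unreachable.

Routes whose prefix contains 174.106.200.129:
  174.104.0.0/13 (174.104.0.0 - 174.111.255.255) -> Router H
  174.106.128.0/17 (174.106.128.0 - 174.106.255.255) -> Router Z
  174.106.192.0/19 (174.106.192.0 - 174.106.223.255) -> Router Y
  174.106.192.0/20 (174.106.192.0 - 174.106.207.255) -> Router V
More-specific entries that do NOT match:
  174.106.200.160/29 (174.106.200.160 - 174.106.200.167) does not contain 174.106.200.129
  174.106.200.144/28 (174.106.200.144 - 174.106.200.159) does not contain 174.106.200.129
  174.106.201.0/24 (174.106.201.0 - 174.106.201.255) does not contain 174.106.200.129
  174.106.216.0/22 (174.106.216.0 - 174.106.219.255) does not contain 174.106.200.129
  174.106.204.0/22 (174.106.204.0 - 174.106.207.255) does not contain 174.106.200.129
  174.106.72.0/22 (174.106.72.0 - 174.106.75.255) does not contain 174.106.200.129
Longest matching prefix is /20 -> next hop Router V.

Router V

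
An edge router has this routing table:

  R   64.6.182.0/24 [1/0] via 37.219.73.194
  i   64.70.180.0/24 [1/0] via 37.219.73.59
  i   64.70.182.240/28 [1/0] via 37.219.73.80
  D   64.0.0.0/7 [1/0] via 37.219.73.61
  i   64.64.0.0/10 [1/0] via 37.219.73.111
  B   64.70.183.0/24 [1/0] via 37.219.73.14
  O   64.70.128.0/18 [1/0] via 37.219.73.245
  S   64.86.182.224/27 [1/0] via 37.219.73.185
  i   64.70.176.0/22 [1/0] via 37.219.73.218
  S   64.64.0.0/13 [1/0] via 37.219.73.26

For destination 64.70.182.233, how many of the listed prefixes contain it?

Prefixes containing 64.70.182.233:
  64.0.0.0/7 (64.0.0.0 - 65.255.255.255)
  64.64.0.0/10 (64.64.0.0 - 64.127.255.255)
  64.64.0.0/13 (64.64.0.0 - 64.71.255.255)
  64.70.128.0/18 (64.70.128.0 - 64.70.191.255)
Total matching entries: 4.

4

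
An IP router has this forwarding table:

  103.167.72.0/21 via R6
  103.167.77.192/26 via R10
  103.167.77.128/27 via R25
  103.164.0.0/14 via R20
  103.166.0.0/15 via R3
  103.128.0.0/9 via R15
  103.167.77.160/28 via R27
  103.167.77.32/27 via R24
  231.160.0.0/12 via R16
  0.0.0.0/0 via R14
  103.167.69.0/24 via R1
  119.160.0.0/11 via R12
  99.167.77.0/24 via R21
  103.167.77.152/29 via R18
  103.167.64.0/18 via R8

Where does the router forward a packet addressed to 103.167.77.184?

R6

Routes whose prefix contains 103.167.77.184:
  0.0.0.0/0 (default, matches everything) -> R14
  103.128.0.0/9 (103.128.0.0 - 103.255.255.255) -> R15
  103.164.0.0/14 (103.164.0.0 - 103.167.255.255) -> R20
  103.166.0.0/15 (103.166.0.0 - 103.167.255.255) -> R3
  103.167.64.0/18 (103.167.64.0 - 103.167.127.255) -> R8
  103.167.72.0/21 (103.167.72.0 - 103.167.79.255) -> R6
More-specific entries that do NOT match:
  103.167.77.152/29 (103.167.77.152 - 103.167.77.159) does not contain 103.167.77.184
  103.167.77.160/28 (103.167.77.160 - 103.167.77.175) does not contain 103.167.77.184
  103.167.77.128/27 (103.167.77.128 - 103.167.77.159) does not contain 103.167.77.184
  103.167.77.32/27 (103.167.77.32 - 103.167.77.63) does not contain 103.167.77.184
  103.167.77.192/26 (103.167.77.192 - 103.167.77.255) does not contain 103.167.77.184
  103.167.69.0/24 (103.167.69.0 - 103.167.69.255) does not contain 103.167.77.184
  99.167.77.0/24 (99.167.77.0 - 99.167.77.255) does not contain 103.167.77.184
Longest matching prefix is /21 -> next hop R6.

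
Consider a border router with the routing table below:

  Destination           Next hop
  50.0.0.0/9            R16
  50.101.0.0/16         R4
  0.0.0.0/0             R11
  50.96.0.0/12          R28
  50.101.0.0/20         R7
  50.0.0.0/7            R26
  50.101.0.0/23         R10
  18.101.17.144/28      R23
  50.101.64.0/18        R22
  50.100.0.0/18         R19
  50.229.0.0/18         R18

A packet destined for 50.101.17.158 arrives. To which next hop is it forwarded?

Routes whose prefix contains 50.101.17.158:
  0.0.0.0/0 (default, matches everything) -> R11
  50.0.0.0/7 (50.0.0.0 - 51.255.255.255) -> R26
  50.0.0.0/9 (50.0.0.0 - 50.127.255.255) -> R16
  50.96.0.0/12 (50.96.0.0 - 50.111.255.255) -> R28
  50.101.0.0/16 (50.101.0.0 - 50.101.255.255) -> R4
More-specific entries that do NOT match:
  18.101.17.144/28 (18.101.17.144 - 18.101.17.159) does not contain 50.101.17.158
  50.101.0.0/23 (50.101.0.0 - 50.101.1.255) does not contain 50.101.17.158
  50.101.0.0/20 (50.101.0.0 - 50.101.15.255) does not contain 50.101.17.158
  50.101.64.0/18 (50.101.64.0 - 50.101.127.255) does not contain 50.101.17.158
  50.100.0.0/18 (50.100.0.0 - 50.100.63.255) does not contain 50.101.17.158
  50.229.0.0/18 (50.229.0.0 - 50.229.63.255) does not contain 50.101.17.158
Longest matching prefix is /16 -> next hop R4.

R4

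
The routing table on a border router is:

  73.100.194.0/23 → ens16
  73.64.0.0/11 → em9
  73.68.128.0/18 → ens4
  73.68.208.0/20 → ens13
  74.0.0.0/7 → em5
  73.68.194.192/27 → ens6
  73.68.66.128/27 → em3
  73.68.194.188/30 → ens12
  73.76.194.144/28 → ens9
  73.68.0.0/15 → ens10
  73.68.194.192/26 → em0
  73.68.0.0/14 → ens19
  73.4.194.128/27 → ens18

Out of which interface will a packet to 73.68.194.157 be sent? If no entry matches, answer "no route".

ens10

Routes whose prefix contains 73.68.194.157:
  73.64.0.0/11 (73.64.0.0 - 73.95.255.255) -> em9
  73.68.0.0/14 (73.68.0.0 - 73.71.255.255) -> ens19
  73.68.0.0/15 (73.68.0.0 - 73.69.255.255) -> ens10
More-specific entries that do NOT match:
  73.68.194.188/30 (73.68.194.188 - 73.68.194.191) does not contain 73.68.194.157
  73.76.194.144/28 (73.76.194.144 - 73.76.194.159) does not contain 73.68.194.157
  73.68.194.192/27 (73.68.194.192 - 73.68.194.223) does not contain 73.68.194.157
  73.68.66.128/27 (73.68.66.128 - 73.68.66.159) does not contain 73.68.194.157
  73.4.194.128/27 (73.4.194.128 - 73.4.194.159) does not contain 73.68.194.157
  73.68.194.192/26 (73.68.194.192 - 73.68.194.255) does not contain 73.68.194.157
  73.100.194.0/23 (73.100.194.0 - 73.100.195.255) does not contain 73.68.194.157
  73.68.208.0/20 (73.68.208.0 - 73.68.223.255) does not contain 73.68.194.157
  73.68.128.0/18 (73.68.128.0 - 73.68.191.255) does not contain 73.68.194.157
Longest matching prefix is /15 -> interface ens10.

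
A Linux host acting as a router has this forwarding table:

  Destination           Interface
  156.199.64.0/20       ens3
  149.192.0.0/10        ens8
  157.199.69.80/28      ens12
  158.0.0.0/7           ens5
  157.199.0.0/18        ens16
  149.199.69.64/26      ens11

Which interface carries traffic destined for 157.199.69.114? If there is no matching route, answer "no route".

no route

No entry's prefix contains 157.199.69.114; there is no default route.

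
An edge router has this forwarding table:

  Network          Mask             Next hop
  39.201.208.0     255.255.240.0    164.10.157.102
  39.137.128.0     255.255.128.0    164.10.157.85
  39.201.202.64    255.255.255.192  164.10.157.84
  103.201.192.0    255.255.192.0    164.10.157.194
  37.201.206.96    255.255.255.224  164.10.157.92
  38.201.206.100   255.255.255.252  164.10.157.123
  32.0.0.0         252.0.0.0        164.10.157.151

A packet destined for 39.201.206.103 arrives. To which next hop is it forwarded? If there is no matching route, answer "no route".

no route

No entry's prefix contains 39.201.206.103; there is no default route.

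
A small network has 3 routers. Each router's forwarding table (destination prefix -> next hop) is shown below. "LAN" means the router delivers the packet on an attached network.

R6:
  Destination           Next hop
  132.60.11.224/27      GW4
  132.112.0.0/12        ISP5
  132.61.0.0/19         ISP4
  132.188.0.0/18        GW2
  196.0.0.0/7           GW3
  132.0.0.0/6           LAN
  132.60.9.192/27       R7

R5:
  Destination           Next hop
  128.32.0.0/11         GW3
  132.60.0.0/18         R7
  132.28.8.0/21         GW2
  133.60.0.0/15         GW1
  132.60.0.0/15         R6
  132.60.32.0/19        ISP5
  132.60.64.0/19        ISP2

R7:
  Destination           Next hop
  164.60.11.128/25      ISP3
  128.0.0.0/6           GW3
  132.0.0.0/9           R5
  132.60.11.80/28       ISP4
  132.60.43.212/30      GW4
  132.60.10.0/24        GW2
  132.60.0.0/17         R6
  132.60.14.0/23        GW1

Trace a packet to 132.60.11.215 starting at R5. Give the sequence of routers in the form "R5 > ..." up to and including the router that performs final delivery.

At R5: longest match for 132.60.11.215 is 132.60.0.0/18 -> R7
At R7: longest match for 132.60.11.215 is 132.60.0.0/17 -> R6
At R6: longest match for 132.60.11.215 is 132.0.0.0/6 -> LAN

R5 > R7 > R6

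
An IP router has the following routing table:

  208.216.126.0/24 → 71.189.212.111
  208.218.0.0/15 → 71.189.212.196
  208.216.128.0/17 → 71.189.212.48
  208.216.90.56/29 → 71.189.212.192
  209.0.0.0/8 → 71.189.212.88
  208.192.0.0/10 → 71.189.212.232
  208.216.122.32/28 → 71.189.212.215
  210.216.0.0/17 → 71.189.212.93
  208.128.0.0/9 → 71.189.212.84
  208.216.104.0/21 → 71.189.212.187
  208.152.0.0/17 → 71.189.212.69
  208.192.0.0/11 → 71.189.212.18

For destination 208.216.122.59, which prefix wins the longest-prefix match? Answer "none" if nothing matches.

Entries matching 208.216.122.59:
  208.128.0.0/9 (208.128.0.0 - 208.255.255.255)
  208.192.0.0/10 (208.192.0.0 - 208.255.255.255)
  208.192.0.0/11 (208.192.0.0 - 208.223.255.255)
Most specific is 208.192.0.0/11.

208.192.0.0/11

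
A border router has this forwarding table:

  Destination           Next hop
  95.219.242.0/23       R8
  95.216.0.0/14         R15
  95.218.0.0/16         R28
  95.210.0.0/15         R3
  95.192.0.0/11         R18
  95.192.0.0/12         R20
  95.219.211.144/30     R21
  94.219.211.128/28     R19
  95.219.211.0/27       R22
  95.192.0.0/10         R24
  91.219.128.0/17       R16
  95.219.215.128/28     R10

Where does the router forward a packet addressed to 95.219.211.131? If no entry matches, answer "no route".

R15

Routes whose prefix contains 95.219.211.131:
  95.192.0.0/10 (95.192.0.0 - 95.255.255.255) -> R24
  95.192.0.0/11 (95.192.0.0 - 95.223.255.255) -> R18
  95.216.0.0/14 (95.216.0.0 - 95.219.255.255) -> R15
More-specific entries that do NOT match:
  95.219.211.144/30 (95.219.211.144 - 95.219.211.147) does not contain 95.219.211.131
  94.219.211.128/28 (94.219.211.128 - 94.219.211.143) does not contain 95.219.211.131
  95.219.215.128/28 (95.219.215.128 - 95.219.215.143) does not contain 95.219.211.131
  95.219.211.0/27 (95.219.211.0 - 95.219.211.31) does not contain 95.219.211.131
  95.219.242.0/23 (95.219.242.0 - 95.219.243.255) does not contain 95.219.211.131
  91.219.128.0/17 (91.219.128.0 - 91.219.255.255) does not contain 95.219.211.131
  95.218.0.0/16 (95.218.0.0 - 95.218.255.255) does not contain 95.219.211.131
  95.210.0.0/15 (95.210.0.0 - 95.211.255.255) does not contain 95.219.211.131
Longest matching prefix is /14 -> next hop R15.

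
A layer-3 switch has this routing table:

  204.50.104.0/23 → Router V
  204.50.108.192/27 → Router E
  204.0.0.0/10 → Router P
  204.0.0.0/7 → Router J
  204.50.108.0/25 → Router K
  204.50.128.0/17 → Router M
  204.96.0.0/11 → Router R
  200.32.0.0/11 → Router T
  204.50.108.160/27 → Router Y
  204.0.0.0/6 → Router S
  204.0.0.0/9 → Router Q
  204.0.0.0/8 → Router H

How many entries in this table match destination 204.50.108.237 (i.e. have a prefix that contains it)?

Prefixes containing 204.50.108.237:
  204.0.0.0/6 (204.0.0.0 - 207.255.255.255)
  204.0.0.0/7 (204.0.0.0 - 205.255.255.255)
  204.0.0.0/8 (204.0.0.0 - 204.255.255.255)
  204.0.0.0/9 (204.0.0.0 - 204.127.255.255)
  204.0.0.0/10 (204.0.0.0 - 204.63.255.255)
Total matching entries: 5.

5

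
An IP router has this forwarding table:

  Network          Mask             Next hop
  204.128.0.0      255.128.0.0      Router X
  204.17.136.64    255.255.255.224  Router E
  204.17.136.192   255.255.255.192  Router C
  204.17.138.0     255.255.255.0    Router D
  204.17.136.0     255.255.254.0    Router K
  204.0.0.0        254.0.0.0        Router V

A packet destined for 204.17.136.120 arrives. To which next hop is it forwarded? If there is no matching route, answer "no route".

Routes whose prefix contains 204.17.136.120:
  204.0.0.0/7 (204.0.0.0 - 205.255.255.255) -> Router V
  204.17.136.0/23 (204.17.136.0 - 204.17.137.255) -> Router K
More-specific entries that do NOT match:
  204.17.136.64/27 (204.17.136.64 - 204.17.136.95) does not contain 204.17.136.120
  204.17.136.192/26 (204.17.136.192 - 204.17.136.255) does not contain 204.17.136.120
  204.17.138.0/24 (204.17.138.0 - 204.17.138.255) does not contain 204.17.136.120
Longest matching prefix is /23 -> next hop Router K.

Router K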